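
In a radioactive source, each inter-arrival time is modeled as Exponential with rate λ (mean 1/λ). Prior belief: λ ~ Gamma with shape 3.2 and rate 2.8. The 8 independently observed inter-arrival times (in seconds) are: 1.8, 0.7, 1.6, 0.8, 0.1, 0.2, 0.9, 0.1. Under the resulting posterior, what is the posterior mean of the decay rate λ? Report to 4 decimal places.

1.2444

With a Gamma(shape α, rate β) prior on the exponential rate λ, the posterior after n observations with total T = Σxᵢ is Gamma(α+n, β+T).
Sum of observations T = 6.2 seconds; n = 8.
Posterior: Gamma(3.2+8, 2.8+6.2) = Gamma(11.2, 9.0).
Posterior mean of λ = α/β = 11.2/9.0 = 1.2444.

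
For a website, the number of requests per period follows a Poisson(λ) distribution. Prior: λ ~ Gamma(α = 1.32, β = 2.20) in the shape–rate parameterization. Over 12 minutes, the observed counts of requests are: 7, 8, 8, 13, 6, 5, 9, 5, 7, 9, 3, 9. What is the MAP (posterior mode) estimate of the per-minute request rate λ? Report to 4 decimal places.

6.2901

With a Gamma(shape α, rate β) prior, the Poisson likelihood is conjugate: the posterior is Gamma(α + ΣXᵢ, β + n).
Sum of counts S = 89 over n = 12 minutes.
Posterior: Gamma(α+S, β+n) = Gamma(1.32+89, 2.20+12) = Gamma(90.32, 14.20).
Mode of Gamma(α,β) for α≥1 is (α−1)/β = 89.32/14.20 = 6.2901.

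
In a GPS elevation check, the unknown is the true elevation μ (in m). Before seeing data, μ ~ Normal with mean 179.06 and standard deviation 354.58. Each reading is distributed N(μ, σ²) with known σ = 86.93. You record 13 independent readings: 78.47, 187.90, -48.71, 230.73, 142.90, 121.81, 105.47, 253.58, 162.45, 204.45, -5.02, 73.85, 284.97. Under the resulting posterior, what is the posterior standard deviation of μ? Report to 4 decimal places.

24.0545

For Normal data with known variance σ², a Normal(μ₀, σ₀²) prior on μ is conjugate. Posterior precision = 1/σ₀² + n/σ²; posterior mean is the precision-weighted average of μ₀ and x̄.
σ₀² = 354.58² = 125726.9764, σ² = 86.93² = 7556.8249; σ² + n·σ₀² = 7556.8249 + 13·125726.9764 = 1642007.5181.
Posterior precision = 1/σ₀² + n/σ² = 1/125726.9764 + 13/7556.8249 = (σ² + n·σ₀²)/(σ₀²σ²) = 1642007.5181/(125726.9764·7556.8249); posterior variance σₙ² = σ₀²σ²/(σ² + n·σ₀²) = 125726.9764·7556.8249/1642007.5181 = 578.618999.
Posterior SD = √σₙ² = √(125726.9764·7556.8249/1642007.5181) = 24.0545.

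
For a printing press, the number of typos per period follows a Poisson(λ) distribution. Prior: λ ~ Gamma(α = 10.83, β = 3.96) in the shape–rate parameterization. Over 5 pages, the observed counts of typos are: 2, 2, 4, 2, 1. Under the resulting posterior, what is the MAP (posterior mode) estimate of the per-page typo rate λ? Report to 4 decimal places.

2.3248

With a Gamma(shape α, rate β) prior, the Poisson likelihood is conjugate: the posterior is Gamma(α + ΣXᵢ, β + n).
Sum of counts S = 11 over n = 5 pages.
Posterior: Gamma(α+S, β+n) = Gamma(10.83+11, 3.96+5) = Gamma(21.83, 8.96).
Mode of Gamma(α,β) for α≥1 is (α−1)/β = 20.83/8.96 = 2.3248.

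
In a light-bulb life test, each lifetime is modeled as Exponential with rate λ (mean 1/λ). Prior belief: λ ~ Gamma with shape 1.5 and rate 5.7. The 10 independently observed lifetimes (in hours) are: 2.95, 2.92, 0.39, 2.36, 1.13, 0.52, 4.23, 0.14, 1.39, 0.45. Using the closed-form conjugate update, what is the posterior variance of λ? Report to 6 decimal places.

With a Gamma(shape α, rate β) prior on the exponential rate λ, the posterior after n observations with total T = Σxᵢ is Gamma(α+n, β+T).
Sum of observations T = 16.48 hours; n = 10.
Posterior: Gamma(1.5+10, 5.7+16.48) = Gamma(11.5, 22.18).
Var = α/β² = 0.023376.

0.023376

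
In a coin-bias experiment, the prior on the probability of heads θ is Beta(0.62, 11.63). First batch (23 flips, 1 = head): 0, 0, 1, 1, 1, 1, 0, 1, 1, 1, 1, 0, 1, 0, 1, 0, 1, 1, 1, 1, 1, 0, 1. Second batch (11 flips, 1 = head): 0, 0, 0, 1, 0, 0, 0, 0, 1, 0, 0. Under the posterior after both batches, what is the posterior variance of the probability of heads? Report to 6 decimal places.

The Beta prior is conjugate to a Binomial/Bernoulli likelihood; the update adds successes to α and failures to β.
After batch 1: Beta(0.62+16, 11.63+7) = Beta(16.62, 18.63).
After batch 2: Beta(16.62+2, 18.63+9) = Beta(18.62, 27.63).
Var = αβ/((α+β)²(α+β+1)) = 18.62·27.63/(46.25²·47.25) = 0.005090.

0.005090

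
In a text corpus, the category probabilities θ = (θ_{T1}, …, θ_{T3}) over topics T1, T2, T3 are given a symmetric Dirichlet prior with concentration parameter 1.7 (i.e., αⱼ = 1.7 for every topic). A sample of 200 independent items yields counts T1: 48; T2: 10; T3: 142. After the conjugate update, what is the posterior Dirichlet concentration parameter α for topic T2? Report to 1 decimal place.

The Dirichlet prior is conjugate to the Multinomial likelihood: each posterior αⱼ = prior αⱼ + observed count nⱼ.
Posterior concentration: (49.7, 11.7, 143.7), total = 205.1.
α_{T2} = 1.7 + 10 = 11.7.

11.7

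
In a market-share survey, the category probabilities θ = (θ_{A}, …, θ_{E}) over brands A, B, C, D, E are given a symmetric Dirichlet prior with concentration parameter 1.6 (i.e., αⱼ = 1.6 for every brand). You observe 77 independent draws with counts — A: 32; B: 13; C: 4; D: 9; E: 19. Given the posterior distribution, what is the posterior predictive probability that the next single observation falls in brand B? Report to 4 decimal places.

The Dirichlet prior is conjugate to the Multinomial likelihood: each posterior αⱼ = prior αⱼ + observed count nⱼ.
Posterior concentration: (33.6, 14.6, 5.6, 10.6, 20.6), total = 85.0.
P(next = B | data) = α_{B}/Σα = 0.1718.

0.1718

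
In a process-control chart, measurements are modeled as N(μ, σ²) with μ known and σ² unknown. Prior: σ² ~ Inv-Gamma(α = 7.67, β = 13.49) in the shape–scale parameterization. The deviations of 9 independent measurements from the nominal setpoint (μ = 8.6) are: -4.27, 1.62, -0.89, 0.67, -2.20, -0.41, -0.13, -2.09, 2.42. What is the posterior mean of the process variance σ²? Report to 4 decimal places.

With known mean μ and an Inverse-Gamma(α, β) prior on σ², the Normal likelihood is conjugate: posterior is Inv-Gamma(α + n/2, β + Σ(xᵢ−μ)²/2).
Σ(xᵢ−μ)² = (-4.27)² + (1.62)² + (-0.89)² + (0.67)² + (-2.20)² + (-0.41)² + (-0.13)² + (-2.09)² + (2.42)² = 37.3478.
Posterior: Inv-Gamma(7.67 + 9/2, 13.49 + 37.3478/2) = Inv-Gamma(12.17, 32.16390).
E[σ²|data] = β/(α−1) = 32.16390/11.17 = 2.8795.

2.8795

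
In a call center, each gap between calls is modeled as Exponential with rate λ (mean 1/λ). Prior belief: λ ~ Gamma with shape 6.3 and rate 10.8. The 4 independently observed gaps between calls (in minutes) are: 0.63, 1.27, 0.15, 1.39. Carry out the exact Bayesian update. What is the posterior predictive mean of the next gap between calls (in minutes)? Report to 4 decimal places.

1.5312

With a Gamma(shape α, rate β) prior on the exponential rate λ, the posterior after n observations with total T = Σxᵢ is Gamma(α+n, β+T).
Sum of observations T = 3.44 minutes; n = 4.
Posterior: Gamma(6.3+4, 10.8+3.44) = Gamma(10.3, 14.24).
The predictive distribution for the next observation is Lomax; its mean is β/(α−1) = 14.24/9.3 = 1.5312.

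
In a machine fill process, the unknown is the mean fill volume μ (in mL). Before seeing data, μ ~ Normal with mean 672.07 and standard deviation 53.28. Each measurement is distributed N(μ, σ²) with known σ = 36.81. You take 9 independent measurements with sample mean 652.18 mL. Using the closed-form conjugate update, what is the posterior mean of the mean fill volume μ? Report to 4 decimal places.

For Normal data with known variance σ², a Normal(μ₀, σ₀²) prior on μ is conjugate. Posterior precision = 1/σ₀² + n/σ²; posterior mean is the precision-weighted average of μ₀ and x̄.
n·x̄ = 9·652.18 = 5869.62.
σ₀² = 53.28² = 2838.7584, σ² = 36.81² = 1354.9761; σ² + n·σ₀² = 1354.9761 + 9·2838.7584 = 26903.8017.
Posterior mean = (μ₀/σ₀² + n·x̄/σ²)/(1/σ₀² + n/σ²) = (σ²·μ₀ + σ₀²·n·x̄)/(σ² + n·σ₀²) = (1354.9761·672.07 + 2838.7584·5869.62)/26903.8017 = 17573071.867335/26903.8017 = 653.1817.

653.1817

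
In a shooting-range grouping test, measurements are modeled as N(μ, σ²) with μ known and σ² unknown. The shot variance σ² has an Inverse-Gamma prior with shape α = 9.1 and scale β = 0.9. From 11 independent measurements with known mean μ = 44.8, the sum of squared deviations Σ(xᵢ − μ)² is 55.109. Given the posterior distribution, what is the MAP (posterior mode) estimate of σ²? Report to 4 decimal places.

With known mean μ and an Inverse-Gamma(α, β) prior on σ², the Normal likelihood is conjugate: posterior is Inv-Gamma(α + n/2, β + Σ(xᵢ−μ)²/2).
Posterior: Inv-Gamma(9.1 + 11/2, 0.9 + 55.109/2) = Inv-Gamma(14.60, 28.4545).
Mode = β/(α+1) = 28.4545/15.60 = 1.8240.

1.8240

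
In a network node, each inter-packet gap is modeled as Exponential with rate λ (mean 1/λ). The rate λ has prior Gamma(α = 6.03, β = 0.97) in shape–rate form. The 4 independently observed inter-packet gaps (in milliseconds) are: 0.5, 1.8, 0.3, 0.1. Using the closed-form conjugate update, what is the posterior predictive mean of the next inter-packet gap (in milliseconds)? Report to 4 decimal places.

0.4064

With a Gamma(shape α, rate β) prior on the exponential rate λ, the posterior after n observations with total T = Σxᵢ is Gamma(α+n, β+T).
Sum of observations T = 2.7 milliseconds; n = 4.
Posterior: Gamma(6.03+4, 0.97+2.7) = Gamma(10.03, 3.67).
The predictive distribution for the next observation is Lomax; its mean is β/(α−1) = 3.67/9.03 = 0.4064.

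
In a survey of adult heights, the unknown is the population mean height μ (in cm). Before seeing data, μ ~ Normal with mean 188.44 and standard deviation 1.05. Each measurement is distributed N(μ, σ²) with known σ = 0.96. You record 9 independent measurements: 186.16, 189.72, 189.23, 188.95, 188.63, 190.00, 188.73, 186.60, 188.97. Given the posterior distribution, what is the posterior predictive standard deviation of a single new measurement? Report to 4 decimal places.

For Normal data with known variance σ², a Normal(μ₀, σ₀²) prior on μ is conjugate. Posterior precision = 1/σ₀² + n/σ²; posterior mean is the precision-weighted average of μ₀ and x̄.
σ₀² = 1.05² = 1.1025, σ² = 0.96² = 0.9216; σ² + n·σ₀² = 0.9216 + 9·1.1025 = 10.8441.
Posterior precision = 1/σ₀² + n/σ² = 1/1.1025 + 9/0.9216 = (σ² + n·σ₀²)/(σ₀²σ²) = 10.8441/(1.1025·0.9216); posterior variance σₙ² = σ₀²σ²/(σ² + n·σ₀²) = 1.1025·0.9216/10.8441 = 0.093697.
Predictive variance for one new observation = σₙ² + σ² = 1.1025·0.9216/10.8441 + 0.9216 = σ²·(σ₀² + 10.8441)/10.8441 = 0.9216·11.9466/10.8441 = 1.015297; SD = √(0.9216·11.9466/10.8441) = 1.0076.

1.0076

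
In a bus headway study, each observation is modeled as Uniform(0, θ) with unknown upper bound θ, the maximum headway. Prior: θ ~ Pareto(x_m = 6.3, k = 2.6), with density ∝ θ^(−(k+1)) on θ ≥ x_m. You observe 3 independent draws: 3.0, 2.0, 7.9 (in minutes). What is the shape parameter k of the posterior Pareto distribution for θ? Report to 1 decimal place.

5.6

A Pareto(scale x_m, shape k) prior on the upper bound θ of Uniform(0, θ) is conjugate: posterior is Pareto(max(x_m, max xᵢ), k + n).
Sample maximum = 7.9; prior scale x_m = 6.3 → posterior scale = max = 7.9.
Posterior shape = 2.6 + 3 = 5.6.
Posterior shape k = 5.6.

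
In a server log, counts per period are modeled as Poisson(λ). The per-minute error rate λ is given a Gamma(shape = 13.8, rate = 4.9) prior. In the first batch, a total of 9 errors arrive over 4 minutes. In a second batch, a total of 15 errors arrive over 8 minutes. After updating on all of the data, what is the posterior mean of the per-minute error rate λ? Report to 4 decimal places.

With a Gamma(shape α, rate β) prior, the Poisson likelihood is conjugate: the posterior is Gamma(α + ΣXᵢ, β + n).
After batch 1: Gamma(α+S, β+n) = Gamma(13.8+9, 4.9+4) = Gamma(22.8, 8.9).
After batch 2: Gamma(α+S, β+n) = Gamma(22.8+15, 8.9+8) = Gamma(37.8, 16.9).
Posterior mean = α/β = 37.8/16.9 = 2.2367.

2.2367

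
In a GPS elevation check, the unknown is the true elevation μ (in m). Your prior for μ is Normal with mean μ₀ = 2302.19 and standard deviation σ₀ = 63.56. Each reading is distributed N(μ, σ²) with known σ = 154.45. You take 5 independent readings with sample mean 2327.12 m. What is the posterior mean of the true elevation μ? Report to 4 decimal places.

For Normal data with known variance σ², a Normal(μ₀, σ₀²) prior on μ is conjugate. Posterior precision = 1/σ₀² + n/σ²; posterior mean is the precision-weighted average of μ₀ and x̄.
n·x̄ = 5·2327.12 = 11635.6.
σ₀² = 63.56² = 4039.8736, σ² = 154.45² = 23854.8025; σ² + n·σ₀² = 23854.8025 + 5·4039.8736 = 44054.1705.
Posterior mean = (μ₀/σ₀² + n·x̄/σ²)/(1/σ₀² + n/σ²) = (σ²·μ₀ + σ₀²·n·x̄)/(σ² + n·σ₀²) = (23854.8025·2302.19 + 4039.8736·11635.6)/44054.1705 = 101924641.027635/44054.1705 = 2313.6207.

2313.6207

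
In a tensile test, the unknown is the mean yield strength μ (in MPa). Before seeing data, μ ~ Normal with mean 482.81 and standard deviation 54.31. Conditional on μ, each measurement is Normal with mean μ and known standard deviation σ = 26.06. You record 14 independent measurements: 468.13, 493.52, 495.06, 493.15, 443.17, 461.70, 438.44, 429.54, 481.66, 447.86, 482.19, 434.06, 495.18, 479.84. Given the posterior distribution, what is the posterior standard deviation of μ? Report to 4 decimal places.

For Normal data with known variance σ², a Normal(μ₀, σ₀²) prior on μ is conjugate. Posterior precision = 1/σ₀² + n/σ²; posterior mean is the precision-weighted average of μ₀ and x̄.
σ₀² = 54.31² = 2949.5761, σ² = 26.06² = 679.1236; σ² + n·σ₀² = 679.1236 + 14·2949.5761 = 41973.189.
Posterior precision = 1/σ₀² + n/σ² = 1/2949.5761 + 14/679.1236 = (σ² + n·σ₀²)/(σ₀²σ²) = 41973.189/(2949.5761·679.1236); posterior variance σₙ² = σ₀²σ²/(σ² + n·σ₀²) = 2949.5761·679.1236/41973.189 = 47.723959.
Posterior SD = √σₙ² = √(2949.5761·679.1236/41973.189) = 6.9083.

6.9083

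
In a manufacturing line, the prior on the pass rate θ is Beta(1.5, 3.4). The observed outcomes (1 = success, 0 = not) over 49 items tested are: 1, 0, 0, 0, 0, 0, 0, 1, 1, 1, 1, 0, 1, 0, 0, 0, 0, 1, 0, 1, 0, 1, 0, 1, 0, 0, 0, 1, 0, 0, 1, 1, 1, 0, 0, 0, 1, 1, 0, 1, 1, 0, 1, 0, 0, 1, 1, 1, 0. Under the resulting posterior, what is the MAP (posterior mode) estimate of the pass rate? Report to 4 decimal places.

0.4335

The Beta prior is conjugate to a Binomial/Bernoulli likelihood; the update adds successes to α and failures to β.
Posterior: Beta(α+k, β+n−k) = Beta(1.5+22, 3.4+27) = Beta(23.5, 30.4).
Mode of Beta(a,b) for a,b>1 is (a−1)/(a+b−2) = 22.5/51.9 = 0.4335.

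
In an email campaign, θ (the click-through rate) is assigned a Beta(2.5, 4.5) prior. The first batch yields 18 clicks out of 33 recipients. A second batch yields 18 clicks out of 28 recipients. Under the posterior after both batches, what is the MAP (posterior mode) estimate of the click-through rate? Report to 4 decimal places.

0.5682

The Beta prior is conjugate to a Binomial/Bernoulli likelihood; the update adds successes to α and failures to β.
After batch 1: Beta(2.5+18, 4.5+15) = Beta(20.5, 19.5).
After batch 2: Beta(20.5+18, 19.5+10) = Beta(38.5, 29.5).
Mode of Beta(a,b) for a,b>1 is (a−1)/(a+b−2) = 37.5/66.0 = 0.5682.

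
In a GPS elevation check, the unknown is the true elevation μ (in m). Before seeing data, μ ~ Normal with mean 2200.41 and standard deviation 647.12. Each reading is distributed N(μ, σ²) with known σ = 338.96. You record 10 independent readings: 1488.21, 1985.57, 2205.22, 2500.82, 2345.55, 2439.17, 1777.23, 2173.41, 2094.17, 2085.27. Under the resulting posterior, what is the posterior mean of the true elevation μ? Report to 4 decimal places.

2111.8907

For Normal data with known variance σ², a Normal(μ₀, σ₀²) prior on μ is conjugate. Posterior precision = 1/σ₀² + n/σ²; posterior mean is the precision-weighted average of μ₀ and x̄.
Σxᵢ = 1488.21 + 1985.57 + 2205.22 + 2500.82 + 2345.55 + 2439.17 + 1777.23 + 2173.41 + 2094.17 + 2085.27 = 21094.62, so n·x̄ = 21094.62.
σ₀² = 647.12² = 418764.2944, σ² = 338.96² = 114893.8816; σ² + n·σ₀² = 114893.8816 + 10·418764.2944 = 4302536.8256.
Posterior mean = (μ₀/σ₀² + n·x̄/σ²)/(1/σ₀² + n/σ²) = (σ²·μ₀ + σ₀²·n·x̄)/(σ² + n·σ₀²) = (114893.8816·2200.41 + 418764.2944·21094.62)/4302536.8256 = 9086487305.947584/4302536.8256 = 2111.8907.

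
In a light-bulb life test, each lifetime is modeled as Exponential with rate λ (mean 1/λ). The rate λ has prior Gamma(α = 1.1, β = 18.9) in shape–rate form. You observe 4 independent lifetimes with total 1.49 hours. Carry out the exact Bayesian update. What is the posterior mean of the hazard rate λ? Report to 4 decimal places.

With a Gamma(shape α, rate β) prior on the exponential rate λ, the posterior after n observations with total T = Σxᵢ is Gamma(α+n, β+T).
Posterior: Gamma(1.1+4, 18.9+1.49) = Gamma(5.1, 20.39).
Posterior mean of λ = α/β = 5.1/20.39 = 0.2501.

0.2501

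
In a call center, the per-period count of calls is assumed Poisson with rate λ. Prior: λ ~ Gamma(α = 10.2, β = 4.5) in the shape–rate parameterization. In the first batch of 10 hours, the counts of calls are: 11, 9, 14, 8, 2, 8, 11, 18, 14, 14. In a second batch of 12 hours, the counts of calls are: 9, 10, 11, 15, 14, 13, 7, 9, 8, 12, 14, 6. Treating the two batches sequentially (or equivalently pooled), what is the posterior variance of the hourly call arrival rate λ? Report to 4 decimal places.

0.3520

With a Gamma(shape α, rate β) prior, the Poisson likelihood is conjugate: the posterior is Gamma(α + ΣXᵢ, β + n).
Batch 1: sum of counts S = 109 over n = 10 hours.
After batch 1: Gamma(α+S, β+n) = Gamma(10.2+109, 4.5+10) = Gamma(119.2, 14.5).
Batch 2: sum of counts S = 128 over n = 12 hours.
After batch 2: Gamma(α+S, β+n) = Gamma(119.2+128, 14.5+12) = Gamma(247.2, 26.5).
Var = α/β² = 247.2/26.5² = 0.3520.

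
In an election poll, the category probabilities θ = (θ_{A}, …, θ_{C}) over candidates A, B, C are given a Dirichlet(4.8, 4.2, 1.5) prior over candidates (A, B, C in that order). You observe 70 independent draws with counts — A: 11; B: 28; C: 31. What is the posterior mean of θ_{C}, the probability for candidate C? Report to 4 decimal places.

0.4037

The Dirichlet prior is conjugate to the Multinomial likelihood: each posterior αⱼ = prior αⱼ + observed count nⱼ.
Posterior concentration: (15.8, 32.2, 32.5), total = 80.5.
E[θ_{C}|data] = α_{C}/Σα = 32.5/80.5 = 0.4037.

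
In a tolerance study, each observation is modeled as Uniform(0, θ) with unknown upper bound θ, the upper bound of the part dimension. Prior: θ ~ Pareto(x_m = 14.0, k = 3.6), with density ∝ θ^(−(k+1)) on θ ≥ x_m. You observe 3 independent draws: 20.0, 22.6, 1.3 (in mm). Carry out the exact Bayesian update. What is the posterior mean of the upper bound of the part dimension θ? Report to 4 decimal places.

26.6357

A Pareto(scale x_m, shape k) prior on the upper bound θ of Uniform(0, θ) is conjugate: posterior is Pareto(max(x_m, max xᵢ), k + n).
Sample maximum = 22.6; prior scale x_m = 14.0 → posterior scale = max = 22.6.
Posterior shape = 3.6 + 3 = 6.6.
E[θ|data] = k·x_m/(k−1) = 6.6·22.6/5.6 = 26.6357.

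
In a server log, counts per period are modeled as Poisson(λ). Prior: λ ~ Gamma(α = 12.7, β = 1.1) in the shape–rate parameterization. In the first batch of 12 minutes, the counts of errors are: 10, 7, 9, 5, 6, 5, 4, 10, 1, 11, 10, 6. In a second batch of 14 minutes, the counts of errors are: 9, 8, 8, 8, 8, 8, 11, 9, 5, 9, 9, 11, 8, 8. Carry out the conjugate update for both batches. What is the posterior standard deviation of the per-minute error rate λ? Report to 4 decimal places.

0.5419

With a Gamma(shape α, rate β) prior, the Poisson likelihood is conjugate: the posterior is Gamma(α + ΣXᵢ, β + n).
Batch 1: sum of counts S = 84 over n = 12 minutes.
After batch 1: Gamma(α+S, β+n) = Gamma(12.7+84, 1.1+12) = Gamma(96.7, 13.1).
Batch 2: sum of counts S = 119 over n = 14 minutes.
After batch 2: Gamma(α+S, β+n) = Gamma(96.7+119, 13.1+14) = Gamma(215.7, 27.1).
SD = √α/β = √215.7/27.1 = 0.5419.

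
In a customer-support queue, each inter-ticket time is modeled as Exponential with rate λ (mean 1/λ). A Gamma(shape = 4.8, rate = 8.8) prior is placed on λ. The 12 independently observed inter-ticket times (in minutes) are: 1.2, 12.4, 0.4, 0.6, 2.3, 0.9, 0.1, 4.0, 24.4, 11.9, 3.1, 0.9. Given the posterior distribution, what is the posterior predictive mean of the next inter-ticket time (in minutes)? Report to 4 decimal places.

4.4937

With a Gamma(shape α, rate β) prior on the exponential rate λ, the posterior after n observations with total T = Σxᵢ is Gamma(α+n, β+T).
Sum of observations T = 62.2 minutes; n = 12.
Posterior: Gamma(4.8+12, 8.8+62.2) = Gamma(16.8, 71.0).
The predictive distribution for the next observation is Lomax; its mean is β/(α−1) = 71.0/15.8 = 4.4937.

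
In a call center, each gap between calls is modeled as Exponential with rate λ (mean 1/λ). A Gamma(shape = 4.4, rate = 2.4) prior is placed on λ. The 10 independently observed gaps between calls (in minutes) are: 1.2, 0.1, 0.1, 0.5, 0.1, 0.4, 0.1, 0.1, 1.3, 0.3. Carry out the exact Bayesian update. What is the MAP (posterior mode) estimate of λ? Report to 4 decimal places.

2.0303

With a Gamma(shape α, rate β) prior on the exponential rate λ, the posterior after n observations with total T = Σxᵢ is Gamma(α+n, β+T).
Sum of observations T = 4.2 minutes; n = 10.
Posterior: Gamma(4.4+10, 2.4+4.2) = Gamma(14.4, 6.6).
Mode = (α−1)/β = 2.0303.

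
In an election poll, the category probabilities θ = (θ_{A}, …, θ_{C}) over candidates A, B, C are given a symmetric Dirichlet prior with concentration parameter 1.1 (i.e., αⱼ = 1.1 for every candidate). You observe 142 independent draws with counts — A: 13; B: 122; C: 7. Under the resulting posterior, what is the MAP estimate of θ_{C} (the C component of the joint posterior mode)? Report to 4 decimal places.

0.0499

The Dirichlet prior is conjugate to the Multinomial likelihood: each posterior αⱼ = prior αⱼ + observed count nⱼ.
Posterior concentration: (14.1, 123.1, 8.1), total = 145.3.
Joint mode component: (α_{C}−1)/(Σα−K) = 7.1/142.3 = 0.0499.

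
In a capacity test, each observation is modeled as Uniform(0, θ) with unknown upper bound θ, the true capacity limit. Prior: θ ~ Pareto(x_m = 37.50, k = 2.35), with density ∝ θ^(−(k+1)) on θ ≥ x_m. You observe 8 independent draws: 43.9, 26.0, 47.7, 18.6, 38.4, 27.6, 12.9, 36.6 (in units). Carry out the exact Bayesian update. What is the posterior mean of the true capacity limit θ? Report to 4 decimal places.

52.8016

A Pareto(scale x_m, shape k) prior on the upper bound θ of Uniform(0, θ) is conjugate: posterior is Pareto(max(x_m, max xᵢ), k + n).
Sample maximum = 47.7; prior scale x_m = 37.50 → posterior scale = max = 47.70.
Posterior shape = 2.35 + 8 = 10.35.
E[θ|data] = k·x_m/(k−1) = 10.35·47.70/9.35 = 52.8016.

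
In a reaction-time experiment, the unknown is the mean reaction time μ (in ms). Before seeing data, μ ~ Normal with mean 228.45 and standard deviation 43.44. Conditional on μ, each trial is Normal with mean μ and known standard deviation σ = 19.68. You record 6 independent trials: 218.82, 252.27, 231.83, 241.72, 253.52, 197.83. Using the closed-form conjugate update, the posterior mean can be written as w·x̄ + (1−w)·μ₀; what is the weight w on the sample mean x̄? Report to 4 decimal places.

For Normal data with known variance σ², a Normal(μ₀, σ₀²) prior on μ is conjugate. Posterior precision = 1/σ₀² + n/σ²; posterior mean is the precision-weighted average of μ₀ and x̄.
σ₀² = 43.44² = 1887.0336, σ² = 19.68² = 387.3024. Prior precision 1/σ₀² = 1/1887.0336; data precision n/σ² = 6/387.3024.
w = (n/σ²)/(1/σ₀² + n/σ²) = n·σ₀²/(σ² + n·σ₀²) = 6·1887.0336/(387.3024 + 6·1887.0336) = 11322.2016/11709.504 = 0.9669.

0.9669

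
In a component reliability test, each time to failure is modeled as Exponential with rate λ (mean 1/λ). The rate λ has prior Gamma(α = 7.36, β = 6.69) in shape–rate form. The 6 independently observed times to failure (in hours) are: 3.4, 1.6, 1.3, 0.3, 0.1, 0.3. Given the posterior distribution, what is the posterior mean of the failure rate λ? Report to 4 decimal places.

With a Gamma(shape α, rate β) prior on the exponential rate λ, the posterior after n observations with total T = Σxᵢ is Gamma(α+n, β+T).
Sum of observations T = 7.0 hours; n = 6.
Posterior: Gamma(7.36+6, 6.69+7.0) = Gamma(13.36, 13.69).
Posterior mean of λ = α/β = 13.36/13.69 = 0.9759.

0.9759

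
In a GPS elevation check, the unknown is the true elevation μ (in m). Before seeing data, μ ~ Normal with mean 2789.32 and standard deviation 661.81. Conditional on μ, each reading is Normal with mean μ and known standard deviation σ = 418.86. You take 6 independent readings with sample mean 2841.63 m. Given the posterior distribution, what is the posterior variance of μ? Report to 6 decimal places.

27410.665613

For Normal data with known variance σ², a Normal(μ₀, σ₀²) prior on μ is conjugate. Posterior precision = 1/σ₀² + n/σ²; posterior mean is the precision-weighted average of μ₀ and x̄.
σ₀² = 661.81² = 437992.4761, σ² = 418.86² = 175443.6996; σ² + n·σ₀² = 175443.6996 + 6·437992.4761 = 2803398.5562.
Posterior precision = 1/σ₀² + n/σ² = 1/437992.4761 + 6/175443.6996 = (σ² + n·σ₀²)/(σ₀²σ²) = 2803398.5562/(437992.4761·175443.6996); posterior variance σₙ² = σ₀²σ²/(σ² + n·σ₀²) = 437992.4761·175443.6996/2803398.5562 = 27410.665613.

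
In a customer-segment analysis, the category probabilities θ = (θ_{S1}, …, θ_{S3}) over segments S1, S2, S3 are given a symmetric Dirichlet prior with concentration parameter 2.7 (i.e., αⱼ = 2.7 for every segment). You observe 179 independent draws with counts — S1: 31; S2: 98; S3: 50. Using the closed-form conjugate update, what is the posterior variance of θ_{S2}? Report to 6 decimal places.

0.001321

The Dirichlet prior is conjugate to the Multinomial likelihood: each posterior αⱼ = prior αⱼ + observed count nⱼ.
Posterior concentration: (33.7, 100.7, 52.7), total = 187.1.
Var[θ_j] = α_j(Σα−α_j)/((Σα)²(Σα+1)) = 100.7·86.4/(187.1²·188.1) = 0.001321.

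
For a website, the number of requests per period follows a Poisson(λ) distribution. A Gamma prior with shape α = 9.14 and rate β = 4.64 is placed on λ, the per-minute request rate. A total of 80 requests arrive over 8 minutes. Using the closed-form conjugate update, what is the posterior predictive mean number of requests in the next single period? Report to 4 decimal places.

With a Gamma(shape α, rate β) prior, the Poisson likelihood is conjugate: the posterior is Gamma(α + ΣXᵢ, β + n).
Posterior: Gamma(α+S, β+n) = Gamma(9.14+80, 4.64+8) = Gamma(89.14, 12.64).
The predictive distribution for one future period is NegBinom with mean α/β = 7.0522.

7.0522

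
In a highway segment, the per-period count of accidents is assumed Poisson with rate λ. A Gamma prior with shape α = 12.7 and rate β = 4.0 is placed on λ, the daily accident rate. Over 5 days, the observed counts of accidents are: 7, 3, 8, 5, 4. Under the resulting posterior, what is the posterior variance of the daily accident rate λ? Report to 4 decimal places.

0.4901

With a Gamma(shape α, rate β) prior, the Poisson likelihood is conjugate: the posterior is Gamma(α + ΣXᵢ, β + n).
Sum of counts S = 27 over n = 5 days.
Posterior: Gamma(α+S, β+n) = Gamma(12.7+27, 4.0+5) = Gamma(39.7, 9.0).
Var = α/β² = 39.7/9.0² = 0.4901.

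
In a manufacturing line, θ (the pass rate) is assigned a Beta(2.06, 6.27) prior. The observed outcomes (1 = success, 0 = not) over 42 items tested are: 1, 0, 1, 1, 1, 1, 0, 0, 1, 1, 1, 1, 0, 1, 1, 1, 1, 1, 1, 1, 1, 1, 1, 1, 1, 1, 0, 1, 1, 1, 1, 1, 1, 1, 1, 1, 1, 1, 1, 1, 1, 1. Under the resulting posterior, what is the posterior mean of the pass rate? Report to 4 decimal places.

0.7761

The Beta prior is conjugate to a Binomial/Bernoulli likelihood; the update adds successes to α and failures to β.
Posterior: Beta(α+k, β+n−k) = Beta(2.06+37, 6.27+5) = Beta(39.06, 11.27).
Posterior mean = α/(α+β) = 39.06/50.33 = 0.7761.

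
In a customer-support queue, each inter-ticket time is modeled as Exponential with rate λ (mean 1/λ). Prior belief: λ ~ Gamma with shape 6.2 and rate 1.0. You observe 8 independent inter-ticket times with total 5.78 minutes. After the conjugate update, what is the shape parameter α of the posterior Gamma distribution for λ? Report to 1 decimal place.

With a Gamma(shape α, rate β) prior on the exponential rate λ, the posterior after n observations with total T = Σxᵢ is Gamma(α+n, β+T).
Posterior: Gamma(6.2+8, 1.0+5.78) = Gamma(14.2, 6.78).
Posterior α = 14.2.

14.2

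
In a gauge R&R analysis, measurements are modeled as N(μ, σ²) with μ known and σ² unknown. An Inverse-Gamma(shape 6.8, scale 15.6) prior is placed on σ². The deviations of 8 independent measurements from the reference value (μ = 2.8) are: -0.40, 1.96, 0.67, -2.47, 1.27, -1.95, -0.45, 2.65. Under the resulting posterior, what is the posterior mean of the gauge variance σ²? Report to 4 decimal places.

2.7751

With known mean μ and an Inverse-Gamma(α, β) prior on σ², the Normal likelihood is conjugate: posterior is Inv-Gamma(α + n/2, β + Σ(xᵢ−μ)²/2).
Σ(xᵢ−μ)² = (-0.40)² + (1.96)² + (0.67)² + (-2.47)² + (1.27)² + (-1.95)² + (-0.45)² + (2.65)² = 23.1918.
Posterior: Inv-Gamma(6.8 + 8/2, 15.6 + 23.1918/2) = Inv-Gamma(10.80, 27.19590).
E[σ²|data] = β/(α−1) = 27.19590/9.80 = 2.7751.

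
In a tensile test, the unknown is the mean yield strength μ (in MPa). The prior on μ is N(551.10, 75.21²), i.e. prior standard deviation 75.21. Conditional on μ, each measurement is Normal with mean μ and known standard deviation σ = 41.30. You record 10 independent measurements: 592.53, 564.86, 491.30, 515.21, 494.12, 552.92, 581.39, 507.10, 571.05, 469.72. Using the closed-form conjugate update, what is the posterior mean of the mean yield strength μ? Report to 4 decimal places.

534.5200

For Normal data with known variance σ², a Normal(μ₀, σ₀²) prior on μ is conjugate. Posterior precision = 1/σ₀² + n/σ²; posterior mean is the precision-weighted average of μ₀ and x̄.
Σxᵢ = 592.53 + 564.86 + 491.30 + 515.21 + 494.12 + 552.92 + 581.39 + 507.10 + 571.05 + 469.72 = 5340.2, so n·x̄ = 5340.2.
σ₀² = 75.21² = 5656.5441, σ² = 41.30² = 1705.69; σ² + n·σ₀² = 1705.69 + 10·5656.5441 = 58271.131.
Posterior mean = (μ₀/σ₀² + n·x̄/σ²)/(1/σ₀² + n/σ²) = (σ²·μ₀ + σ₀²·n·x̄)/(σ² + n·σ₀²) = (1705.69·551.10 + 5656.5441·5340.2)/58271.131 = 31147082.56182/58271.131 = 534.5200.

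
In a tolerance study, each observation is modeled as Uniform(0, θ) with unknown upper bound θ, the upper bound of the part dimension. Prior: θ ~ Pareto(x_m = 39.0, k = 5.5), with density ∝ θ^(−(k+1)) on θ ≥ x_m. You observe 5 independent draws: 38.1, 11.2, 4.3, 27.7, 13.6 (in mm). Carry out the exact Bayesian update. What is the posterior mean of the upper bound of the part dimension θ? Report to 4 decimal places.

A Pareto(scale x_m, shape k) prior on the upper bound θ of Uniform(0, θ) is conjugate: posterior is Pareto(max(x_m, max xᵢ), k + n).
Sample maximum = 38.1; prior scale x_m = 39.0 → posterior scale = max = 39.0.
Posterior shape = 5.5 + 5 = 10.5.
E[θ|data] = k·x_m/(k−1) = 10.5·39.0/9.5 = 43.1053.

43.1053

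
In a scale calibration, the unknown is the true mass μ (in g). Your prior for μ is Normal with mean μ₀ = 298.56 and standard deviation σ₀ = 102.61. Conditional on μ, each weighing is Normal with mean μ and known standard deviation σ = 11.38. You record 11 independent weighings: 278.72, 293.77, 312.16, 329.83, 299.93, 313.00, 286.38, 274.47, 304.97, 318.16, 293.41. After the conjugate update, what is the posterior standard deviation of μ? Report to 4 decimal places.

For Normal data with known variance σ², a Normal(μ₀, σ₀²) prior on μ is conjugate. Posterior precision = 1/σ₀² + n/σ²; posterior mean is the precision-weighted average of μ₀ and x̄.
σ₀² = 102.61² = 10528.8121, σ² = 11.38² = 129.5044; σ² + n·σ₀² = 129.5044 + 11·10528.8121 = 115946.4375.
Posterior precision = 1/σ₀² + n/σ² = 1/10528.8121 + 11/129.5044 = (σ² + n·σ₀²)/(σ₀²σ²) = 115946.4375/(10528.8121·129.5044); posterior variance σₙ² = σ₀²σ²/(σ² + n·σ₀²) = 10528.8121·129.5044/115946.4375 = 11.759977.
Posterior SD = √σₙ² = √(10528.8121·129.5044/115946.4375) = 3.4293.

3.4293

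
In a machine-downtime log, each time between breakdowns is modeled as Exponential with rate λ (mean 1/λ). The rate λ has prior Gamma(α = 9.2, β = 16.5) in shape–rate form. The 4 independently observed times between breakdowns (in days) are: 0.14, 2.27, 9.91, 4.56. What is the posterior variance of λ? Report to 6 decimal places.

0.011847

With a Gamma(shape α, rate β) prior on the exponential rate λ, the posterior after n observations with total T = Σxᵢ is Gamma(α+n, β+T).
Sum of observations T = 16.88 days; n = 4.
Posterior: Gamma(9.2+4, 16.5+16.88) = Gamma(13.2, 33.38).
Var = α/β² = 0.011847.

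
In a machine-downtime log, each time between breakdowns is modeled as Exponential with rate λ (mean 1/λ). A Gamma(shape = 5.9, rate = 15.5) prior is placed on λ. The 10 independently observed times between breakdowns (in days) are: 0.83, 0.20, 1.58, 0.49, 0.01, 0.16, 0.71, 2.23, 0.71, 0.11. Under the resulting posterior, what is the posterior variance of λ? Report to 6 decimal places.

With a Gamma(shape α, rate β) prior on the exponential rate λ, the posterior after n observations with total T = Σxᵢ is Gamma(α+n, β+T).
Sum of observations T = 7.03 days; n = 10.
Posterior: Gamma(5.9+10, 15.5+7.03) = Gamma(15.9, 22.53).
Var = α/β² = 0.031324.

0.031324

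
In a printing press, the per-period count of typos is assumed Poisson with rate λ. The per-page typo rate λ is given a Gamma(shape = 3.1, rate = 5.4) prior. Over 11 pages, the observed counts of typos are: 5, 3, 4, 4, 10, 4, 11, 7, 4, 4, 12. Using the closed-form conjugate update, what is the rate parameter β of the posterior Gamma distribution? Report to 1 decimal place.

16.4

With a Gamma(shape α, rate β) prior, the Poisson likelihood is conjugate: the posterior is Gamma(α + ΣXᵢ, β + n).
Sum of counts S = 68 over n = 11 pages.
Posterior: Gamma(α+S, β+n) = Gamma(3.1+68, 5.4+11) = Gamma(71.1, 16.4).
Posterior β = 16.4.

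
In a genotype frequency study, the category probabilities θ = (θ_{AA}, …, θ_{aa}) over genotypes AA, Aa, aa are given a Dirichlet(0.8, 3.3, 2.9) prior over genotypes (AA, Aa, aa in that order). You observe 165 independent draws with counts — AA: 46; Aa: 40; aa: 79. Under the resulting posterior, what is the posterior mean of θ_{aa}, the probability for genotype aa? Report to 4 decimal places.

0.4762

The Dirichlet prior is conjugate to the Multinomial likelihood: each posterior αⱼ = prior αⱼ + observed count nⱼ.
Posterior concentration: (46.8, 43.3, 81.9), total = 172.0.
E[θ_{aa}|data] = α_{aa}/Σα = 81.9/172.0 = 0.4762.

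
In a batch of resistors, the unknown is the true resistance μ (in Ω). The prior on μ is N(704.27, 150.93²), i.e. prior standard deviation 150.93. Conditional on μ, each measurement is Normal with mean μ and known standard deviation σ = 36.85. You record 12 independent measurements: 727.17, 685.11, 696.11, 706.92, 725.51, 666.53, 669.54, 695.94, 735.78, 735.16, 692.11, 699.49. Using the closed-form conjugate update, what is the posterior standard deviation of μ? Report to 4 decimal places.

For Normal data with known variance σ², a Normal(μ₀, σ₀²) prior on μ is conjugate. Posterior precision = 1/σ₀² + n/σ²; posterior mean is the precision-weighted average of μ₀ and x̄.
σ₀² = 150.93² = 22779.8649, σ² = 36.85² = 1357.9225; σ² + n·σ₀² = 1357.9225 + 12·22779.8649 = 274716.3013.
Posterior precision = 1/σ₀² + n/σ² = 1/22779.8649 + 12/1357.9225 = (σ² + n·σ₀²)/(σ₀²σ²) = 274716.3013/(22779.8649·1357.9225); posterior variance σₙ² = σ₀²σ²/(σ² + n·σ₀²) = 22779.8649·1357.9225/274716.3013 = 112.600857.
Posterior SD = √σₙ² = √(22779.8649·1357.9225/274716.3013) = 10.6114.

10.6114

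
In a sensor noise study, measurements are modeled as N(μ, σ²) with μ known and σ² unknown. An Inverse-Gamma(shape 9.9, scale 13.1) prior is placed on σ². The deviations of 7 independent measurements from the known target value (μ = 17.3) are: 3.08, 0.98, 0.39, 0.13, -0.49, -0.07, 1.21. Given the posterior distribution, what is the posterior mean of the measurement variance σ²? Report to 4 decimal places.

With known mean μ and an Inverse-Gamma(α, β) prior on σ², the Normal likelihood is conjugate: posterior is Inv-Gamma(α + n/2, β + Σ(xᵢ−μ)²/2).
Σ(xᵢ−μ)² = (3.08)² + (0.98)² + (0.39)² + (0.13)² + (-0.49)² + (-0.07)² + (1.21)² = 12.3249.
Posterior: Inv-Gamma(9.9 + 7/2, 13.1 + 12.3249/2) = Inv-Gamma(13.40, 19.26245).
E[σ²|data] = β/(α−1) = 19.26245/12.40 = 1.5534.

1.5534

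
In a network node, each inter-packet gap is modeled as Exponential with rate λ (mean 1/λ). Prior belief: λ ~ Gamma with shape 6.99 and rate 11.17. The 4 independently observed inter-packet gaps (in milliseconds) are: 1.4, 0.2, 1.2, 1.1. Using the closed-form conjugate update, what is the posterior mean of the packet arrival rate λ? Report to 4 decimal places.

With a Gamma(shape α, rate β) prior on the exponential rate λ, the posterior after n observations with total T = Σxᵢ is Gamma(α+n, β+T).
Sum of observations T = 3.9 milliseconds; n = 4.
Posterior: Gamma(6.99+4, 11.17+3.9) = Gamma(10.99, 15.07).
Posterior mean of λ = α/β = 10.99/15.07 = 0.7293.

0.7293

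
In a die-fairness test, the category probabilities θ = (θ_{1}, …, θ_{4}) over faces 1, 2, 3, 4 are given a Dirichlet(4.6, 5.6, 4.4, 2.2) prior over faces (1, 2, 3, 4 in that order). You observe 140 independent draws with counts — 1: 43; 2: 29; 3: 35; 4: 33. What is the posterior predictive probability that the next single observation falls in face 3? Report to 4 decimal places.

0.2513

The Dirichlet prior is conjugate to the Multinomial likelihood: each posterior αⱼ = prior αⱼ + observed count nⱼ.
Posterior concentration: (47.6, 34.6, 39.4, 35.2), total = 156.8.
P(next = 3 | data) = α_{3}/Σα = 0.2513.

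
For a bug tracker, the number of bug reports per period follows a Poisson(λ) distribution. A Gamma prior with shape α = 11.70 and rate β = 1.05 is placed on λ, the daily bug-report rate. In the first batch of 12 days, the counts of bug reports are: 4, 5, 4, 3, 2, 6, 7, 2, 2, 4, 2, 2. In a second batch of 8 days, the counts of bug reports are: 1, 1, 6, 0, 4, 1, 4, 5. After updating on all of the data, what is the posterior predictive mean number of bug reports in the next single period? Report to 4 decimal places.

With a Gamma(shape α, rate β) prior, the Poisson likelihood is conjugate: the posterior is Gamma(α + ΣXᵢ, β + n).
Batch 1: sum of counts S = 43 over n = 12 days.
After batch 1: Gamma(α+S, β+n) = Gamma(11.70+43, 1.05+12) = Gamma(54.70, 13.05).
Batch 2: sum of counts S = 22 over n = 8 days.
After batch 2: Gamma(α+S, β+n) = Gamma(54.70+22, 13.05+8) = Gamma(76.70, 21.05).
The predictive distribution for one future period is NegBinom with mean α/β = 3.6437.

3.6437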